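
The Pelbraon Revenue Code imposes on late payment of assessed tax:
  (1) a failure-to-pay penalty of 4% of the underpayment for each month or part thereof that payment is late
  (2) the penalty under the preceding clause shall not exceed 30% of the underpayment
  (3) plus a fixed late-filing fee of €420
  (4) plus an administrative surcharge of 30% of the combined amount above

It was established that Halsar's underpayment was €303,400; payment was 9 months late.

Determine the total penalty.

Accrued rate: 4% × 9 = 36%, capped at 30% → 30%
Failure-to-pay penalty: 30% of €303,400 = €91,020
Penalty before surcharge: €91,020 + €420 = €91,440
Administrative surcharge: 30% of €91,440 = €27,432
Total penalty: €91,440 + €27,432 = €118,872

€118,872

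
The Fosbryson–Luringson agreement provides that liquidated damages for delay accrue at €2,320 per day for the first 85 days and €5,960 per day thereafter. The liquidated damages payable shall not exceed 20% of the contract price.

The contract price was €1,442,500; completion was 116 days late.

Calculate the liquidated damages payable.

€288,500

First 85 days: 85 × €2,320 = €197,200
Remaining days: (116 − 85) × €5,960 = €184,760
Accrued per-day damages: €197,200 + €184,760 = €381,960
Cap: 20% of €1,442,500 = €288,500
Cap at €288,500: €381,960 exceeds the cap → €288,500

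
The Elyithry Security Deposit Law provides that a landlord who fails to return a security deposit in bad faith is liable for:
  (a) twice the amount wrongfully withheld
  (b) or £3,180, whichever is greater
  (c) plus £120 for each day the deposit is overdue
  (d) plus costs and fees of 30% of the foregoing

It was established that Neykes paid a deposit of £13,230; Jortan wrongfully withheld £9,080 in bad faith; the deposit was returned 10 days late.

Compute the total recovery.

Doubled: 2 × £9,080 = £18,160
Minimum £3,180: £18,160 meets the minimum, no increase.
Late-return penalty: 10 × £120 = £1,200
Damages plus late penalty: £18,160 + £1,200 = £19,360
Costs and fees: 30% of £19,360 = £5,808
Total recovery: £19,360 + £5,808 = £25,168

£25,168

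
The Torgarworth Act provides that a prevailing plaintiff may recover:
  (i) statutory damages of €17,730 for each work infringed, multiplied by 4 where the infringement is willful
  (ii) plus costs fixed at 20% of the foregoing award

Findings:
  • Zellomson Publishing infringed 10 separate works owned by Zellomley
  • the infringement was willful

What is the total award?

€851,040

Statutory damages: 10 × €17,730 = €177,300
Multiplied by 4: 4 × €177,300 = €709,200
Costs: 20% of €709,200 = €141,840
Award plus costs: €709,200 + €141,840 = €851,040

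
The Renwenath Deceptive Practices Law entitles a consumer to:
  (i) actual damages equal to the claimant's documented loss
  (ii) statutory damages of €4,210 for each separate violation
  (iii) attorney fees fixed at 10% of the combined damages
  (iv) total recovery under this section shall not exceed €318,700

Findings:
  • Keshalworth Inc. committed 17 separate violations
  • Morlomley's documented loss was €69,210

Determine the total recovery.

€154,858

Statutory damages: 17 × €4,210 = €71,570
Combined damages: €69,210 + €71,570 = €140,780
Attorney fees: 10% of €140,780 = €14,078
Total before cap: €140,780 + €14,078 = €154,858
Cap at €318,700: €154,858 is within the cap, no reduction.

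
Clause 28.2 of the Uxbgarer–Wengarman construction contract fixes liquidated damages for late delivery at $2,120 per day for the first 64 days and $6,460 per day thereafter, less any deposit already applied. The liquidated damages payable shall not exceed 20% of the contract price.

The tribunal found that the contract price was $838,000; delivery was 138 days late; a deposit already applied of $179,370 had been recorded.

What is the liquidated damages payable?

First 64 days: 64 × $2,120 = $135,680
Remaining days: (138 − 64) × $6,460 = $478,040
Accrued per-day damages: $135,680 + $478,040 = $613,720
Less deposit already applied: $613,720 − $179,370 = $434,350
Cap: 20% of $838,000 = $167,600
Cap at $167,600: $434,350 exceeds the cap → $167,600

$167,600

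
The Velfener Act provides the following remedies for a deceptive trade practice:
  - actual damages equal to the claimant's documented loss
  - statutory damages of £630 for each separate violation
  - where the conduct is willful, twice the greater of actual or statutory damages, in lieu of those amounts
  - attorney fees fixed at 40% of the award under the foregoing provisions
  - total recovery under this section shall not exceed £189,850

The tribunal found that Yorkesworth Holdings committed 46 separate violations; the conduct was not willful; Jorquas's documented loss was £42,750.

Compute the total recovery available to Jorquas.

£100,422

Statutory damages: 46 × £630 = £28,980
Conduct not willful: the in-lieu enhancement does not apply.
Actual plus statutory damages: £42,750 + £28,980 = £71,730
Attorney fees: 40% of £71,730 = £28,692
Total before cap: £71,730 + £28,692 = £100,422
Cap at £189,850: £100,422 is within the cap, no reduction.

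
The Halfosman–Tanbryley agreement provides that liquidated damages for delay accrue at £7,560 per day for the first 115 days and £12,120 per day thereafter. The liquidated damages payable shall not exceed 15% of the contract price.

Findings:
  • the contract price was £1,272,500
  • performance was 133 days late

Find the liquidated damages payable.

First 115 days: 115 × £7,560 = £869,400
Remaining days: (133 − 115) × £12,120 = £218,160
Accrued per-day damages: £869,400 + £218,160 = £1,087,560
Cap: 15% of £1,272,500 = £190,875
Cap at £190,875: £1,087,560 exceeds the cap → £190,875

£190,875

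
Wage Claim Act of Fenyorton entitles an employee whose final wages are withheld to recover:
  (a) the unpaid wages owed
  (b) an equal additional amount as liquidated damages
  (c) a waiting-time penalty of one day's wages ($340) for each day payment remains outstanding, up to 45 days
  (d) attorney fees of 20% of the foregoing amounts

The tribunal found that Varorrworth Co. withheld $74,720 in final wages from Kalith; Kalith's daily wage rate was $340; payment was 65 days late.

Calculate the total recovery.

$197,688

Liquidated damages (equal amount): $74,720
Penalty days: min(65, 45) = 45
Waiting-time penalty: 45 × $340 = $15,300
Subtotal: $74,720 + $74,720 + $15,300 = $164,740
Attorney fees: 20% of $164,740 = $32,948
Total award: $164,740 + $32,948 = $197,688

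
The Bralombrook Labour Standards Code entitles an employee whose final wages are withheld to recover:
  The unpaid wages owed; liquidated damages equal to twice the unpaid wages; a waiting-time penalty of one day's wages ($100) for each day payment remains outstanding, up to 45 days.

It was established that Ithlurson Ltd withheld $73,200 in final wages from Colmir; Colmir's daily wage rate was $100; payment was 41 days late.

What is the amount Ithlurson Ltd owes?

$223,700

Doubled: 2 × $73,200 = $146,400
Penalty days: min(41, 45) = 41
Waiting-time penalty: 41 × $100 = $4,100
Total award: $73,200 + $146,400 + $4,100 = $223,700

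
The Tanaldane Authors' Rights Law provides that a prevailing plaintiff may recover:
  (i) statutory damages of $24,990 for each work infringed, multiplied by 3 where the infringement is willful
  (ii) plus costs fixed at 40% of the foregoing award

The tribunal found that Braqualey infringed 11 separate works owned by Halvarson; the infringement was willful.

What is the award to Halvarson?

Award: $1,154,538

Statutory damages: 11 × $24,990 = $274,890
Trebled: 3 × $274,890 = $824,670
Costs: 40% of $824,670 = $329,868
Award plus costs: $824,670 + $329,868 = $1,154,538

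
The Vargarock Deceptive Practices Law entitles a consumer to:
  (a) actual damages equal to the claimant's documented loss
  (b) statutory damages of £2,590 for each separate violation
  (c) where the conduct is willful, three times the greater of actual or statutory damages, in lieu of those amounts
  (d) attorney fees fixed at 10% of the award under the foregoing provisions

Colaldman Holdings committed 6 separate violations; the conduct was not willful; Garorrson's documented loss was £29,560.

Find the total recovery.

Statutory damages: 6 × £2,590 = £15,540
Conduct not willful: the in-lieu enhancement does not apply.
Actual plus statutory damages: £29,560 + £15,540 = £45,100
Attorney fees: 10% of £45,100 = £4,510
Total recovery: £45,100 + £4,510 = £49,610

£49,610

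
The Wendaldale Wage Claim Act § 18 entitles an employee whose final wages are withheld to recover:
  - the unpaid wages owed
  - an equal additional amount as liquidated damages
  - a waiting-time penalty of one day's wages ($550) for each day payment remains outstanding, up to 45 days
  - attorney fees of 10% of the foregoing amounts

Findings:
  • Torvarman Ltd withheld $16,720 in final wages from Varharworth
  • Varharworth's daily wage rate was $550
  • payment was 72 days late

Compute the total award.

$64,009

Liquidated damages (equal amount): $16,720
Penalty days: min(72, 45) = 45
Waiting-time penalty: 45 × $550 = $24,750
Subtotal: $16,720 + $16,720 + $24,750 = $58,190
Attorney fees: 10% of $58,190 = $5,819
Total award: $58,190 + $5,819 = $64,009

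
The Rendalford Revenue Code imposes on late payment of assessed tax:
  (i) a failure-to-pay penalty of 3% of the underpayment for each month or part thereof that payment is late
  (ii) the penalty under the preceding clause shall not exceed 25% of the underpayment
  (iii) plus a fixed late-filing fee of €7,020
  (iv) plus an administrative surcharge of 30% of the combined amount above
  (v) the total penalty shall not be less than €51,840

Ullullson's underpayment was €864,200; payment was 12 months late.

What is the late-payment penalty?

€289,991

Accrued rate: 3% × 12 = 36%, capped at 25% → 25%
Failure-to-pay penalty: 25% of €864,200 = €216,050
Penalty before surcharge: €216,050 + €7,020 = €223,070
Administrative surcharge: 30% of €223,070 = €66,921
Total penalty: €223,070 + €66,921 = €289,991
Minimum €51,840: €289,991 meets the minimum, no increase.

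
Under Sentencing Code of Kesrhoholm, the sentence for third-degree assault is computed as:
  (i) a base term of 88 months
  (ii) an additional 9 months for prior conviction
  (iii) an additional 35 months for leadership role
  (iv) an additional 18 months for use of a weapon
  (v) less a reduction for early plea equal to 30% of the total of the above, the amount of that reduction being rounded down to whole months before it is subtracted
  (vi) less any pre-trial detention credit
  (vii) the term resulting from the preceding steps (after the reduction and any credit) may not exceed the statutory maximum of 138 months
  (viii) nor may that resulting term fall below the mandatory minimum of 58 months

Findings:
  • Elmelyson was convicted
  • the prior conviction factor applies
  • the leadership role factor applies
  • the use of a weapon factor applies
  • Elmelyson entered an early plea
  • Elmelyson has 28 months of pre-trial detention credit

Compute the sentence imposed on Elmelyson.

Prior conviction enhancement: +9 months
Leadership role enhancement: +35 months
Use of a weapon enhancement: +18 months
Adjusted term: 88 months + 9 months + 35 months + 18 months = 150 months
Early plea reduction: 30% of 150 months = 45 months (rounded down)
After reduction: 150 − 45 = 105 months
Less pre-trial detention credit: 105 months − 28 months = 77 months
Cap at 138 months: 77 months is within the cap, no reduction.
Minimum 58 months: 77 months meets the minimum, no increase.

77 months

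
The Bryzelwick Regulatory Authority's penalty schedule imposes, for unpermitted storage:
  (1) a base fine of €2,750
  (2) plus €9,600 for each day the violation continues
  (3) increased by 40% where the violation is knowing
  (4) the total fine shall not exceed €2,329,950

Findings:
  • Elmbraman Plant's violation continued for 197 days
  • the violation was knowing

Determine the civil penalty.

Civil penalty: €2,329,950

Per-day component: 197 × €9,600 = €1,891,200
Base plus per-day: €2,750 + €1,891,200 = €1,893,950
Enhancement: 40% of €1,893,950 = €757,580
Enhanced fine: €1,893,950 + €757,580 = €2,651,530
Cap at €2,329,950: €2,651,530 exceeds the cap → €2,329,950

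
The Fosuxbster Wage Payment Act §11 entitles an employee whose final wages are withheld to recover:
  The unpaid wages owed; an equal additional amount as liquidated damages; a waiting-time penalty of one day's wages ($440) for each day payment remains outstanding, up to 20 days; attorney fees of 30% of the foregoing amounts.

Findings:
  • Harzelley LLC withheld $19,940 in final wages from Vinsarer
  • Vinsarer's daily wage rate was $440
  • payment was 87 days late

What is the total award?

$63,284

Liquidated damages (equal amount): $19,940
Penalty days: min(87, 20) = 20
Waiting-time penalty: 20 × $440 = $8,800
Subtotal: $19,940 + $19,940 + $8,800 = $48,680
Attorney fees: 30% of $48,680 = $14,604
Total award: $48,680 + $14,604 = $63,284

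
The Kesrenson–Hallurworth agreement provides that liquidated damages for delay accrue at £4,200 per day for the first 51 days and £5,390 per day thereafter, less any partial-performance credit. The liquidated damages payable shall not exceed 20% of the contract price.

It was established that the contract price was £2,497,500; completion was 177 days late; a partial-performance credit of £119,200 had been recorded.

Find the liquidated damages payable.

£499,500

First 51 days: 51 × £4,200 = £214,200
Remaining days: (177 − 51) × £5,390 = £679,140
Accrued per-day damages: £214,200 + £679,140 = £893,340
Less partial-performance credit: £893,340 − £119,200 = £774,140
Cap: 20% of £2,497,500 = £499,500
Cap at £499,500: £774,140 exceeds the cap → £499,500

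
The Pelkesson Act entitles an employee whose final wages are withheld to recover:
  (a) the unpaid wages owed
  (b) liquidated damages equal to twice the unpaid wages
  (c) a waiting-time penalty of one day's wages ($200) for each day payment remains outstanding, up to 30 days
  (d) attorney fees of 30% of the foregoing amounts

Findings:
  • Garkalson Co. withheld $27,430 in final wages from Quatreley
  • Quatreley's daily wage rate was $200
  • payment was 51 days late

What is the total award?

Doubled: 2 × $27,430 = $54,860
Penalty days: min(51, 30) = 30
Waiting-time penalty: 30 × $200 = $6,000
Subtotal: $27,430 + $54,860 + $6,000 = $88,290
Attorney fees: 30% of $88,290 = $26,487
Total award: $88,290 + $26,487 = $114,777

Total award: $114,777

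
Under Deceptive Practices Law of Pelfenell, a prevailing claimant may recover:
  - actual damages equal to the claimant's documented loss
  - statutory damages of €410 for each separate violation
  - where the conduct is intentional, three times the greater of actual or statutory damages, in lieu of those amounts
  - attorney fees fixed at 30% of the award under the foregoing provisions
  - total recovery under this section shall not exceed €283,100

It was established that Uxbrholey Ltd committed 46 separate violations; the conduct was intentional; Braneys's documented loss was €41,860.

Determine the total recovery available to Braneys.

Statutory damages: 46 × €410 = €18,860
Greater of actual damages (€41,860) or statutory damages (€18,860): €41,860
Trebled: 3 × €41,860 = €125,580
Attorney fees: 30% of €125,580 = €37,674
Total before cap: €125,580 + €37,674 = €163,254
Cap at €283,100: €163,254 is within the cap, no reduction.

€163,254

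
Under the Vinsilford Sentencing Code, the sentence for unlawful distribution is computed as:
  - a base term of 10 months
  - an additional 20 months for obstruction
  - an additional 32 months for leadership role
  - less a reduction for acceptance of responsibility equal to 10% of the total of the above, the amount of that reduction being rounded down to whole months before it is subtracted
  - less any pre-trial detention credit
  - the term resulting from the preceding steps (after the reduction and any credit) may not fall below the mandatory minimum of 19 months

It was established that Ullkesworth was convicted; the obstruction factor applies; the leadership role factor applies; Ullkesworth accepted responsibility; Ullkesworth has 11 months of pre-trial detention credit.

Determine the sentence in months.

45 months

Obstruction enhancement: +20 months
Leadership role enhancement: +32 months
Adjusted term: 10 months + 20 months + 32 months = 62 months
Acceptance of responsibility reduction: 10% of 62 months = 6 months (rounded down)
After reduction: 62 − 6 = 56 months
Less pre-trial detention credit: 56 months − 11 months = 45 months
Minimum 19 months: 45 months meets the minimum, no increase.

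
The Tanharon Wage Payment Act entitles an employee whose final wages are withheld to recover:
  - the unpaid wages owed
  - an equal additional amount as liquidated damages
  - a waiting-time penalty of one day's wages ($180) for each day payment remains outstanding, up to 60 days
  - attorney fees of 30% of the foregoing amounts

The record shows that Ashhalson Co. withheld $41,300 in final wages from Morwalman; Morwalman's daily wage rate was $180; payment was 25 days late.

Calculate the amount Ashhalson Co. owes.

Liquidated damages (equal amount): $41,300
Penalty days: min(25, 60) = 25
Waiting-time penalty: 25 × $180 = $4,500
Subtotal: $41,300 + $41,300 + $4,500 = $87,100
Attorney fees: 30% of $87,100 = $26,130
Total award: $87,100 + $26,130 = $113,230

Total award: $113,230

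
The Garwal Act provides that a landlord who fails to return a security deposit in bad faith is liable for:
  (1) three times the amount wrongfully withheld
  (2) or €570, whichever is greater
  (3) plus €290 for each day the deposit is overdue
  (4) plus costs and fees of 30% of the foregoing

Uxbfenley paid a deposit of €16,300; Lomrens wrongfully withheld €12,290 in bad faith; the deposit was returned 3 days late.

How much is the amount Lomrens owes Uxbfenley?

Trebled: 3 × €12,290 = €36,870
Minimum €570: €36,870 meets the minimum, no increase.
Late-return penalty: 3 × €290 = €870
Damages plus late penalty: €36,870 + €870 = €37,740
Costs and fees: 30% of €37,740 = €11,322
Total recovery: €37,740 + €11,322 = €49,062

€49,062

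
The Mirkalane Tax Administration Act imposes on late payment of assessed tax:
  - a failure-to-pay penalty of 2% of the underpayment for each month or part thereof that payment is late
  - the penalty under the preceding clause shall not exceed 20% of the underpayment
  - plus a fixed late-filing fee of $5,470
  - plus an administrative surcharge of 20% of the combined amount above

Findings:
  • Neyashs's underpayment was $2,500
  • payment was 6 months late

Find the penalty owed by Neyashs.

Accrued rate: 2% × 6 = 12%, capped at 20% → 12%
Failure-to-pay penalty: 12% of $2,500 = $300
Penalty before surcharge: $300 + $5,470 = $5,770
Administrative surcharge: 20% of $5,770 = $1,154
Total penalty: $5,770 + $1,154 = $6,924

$6,924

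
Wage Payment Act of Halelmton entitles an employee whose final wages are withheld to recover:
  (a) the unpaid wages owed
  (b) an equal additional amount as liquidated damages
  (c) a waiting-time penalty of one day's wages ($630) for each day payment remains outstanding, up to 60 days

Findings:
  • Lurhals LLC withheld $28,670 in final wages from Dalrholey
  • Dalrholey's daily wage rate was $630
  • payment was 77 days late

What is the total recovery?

Total award: $95,140

Liquidated damages (equal amount): $28,670
Penalty days: min(77, 60) = 60
Waiting-time penalty: 60 × $630 = $37,800
Total award: $28,670 + $28,670 + $37,800 = $95,140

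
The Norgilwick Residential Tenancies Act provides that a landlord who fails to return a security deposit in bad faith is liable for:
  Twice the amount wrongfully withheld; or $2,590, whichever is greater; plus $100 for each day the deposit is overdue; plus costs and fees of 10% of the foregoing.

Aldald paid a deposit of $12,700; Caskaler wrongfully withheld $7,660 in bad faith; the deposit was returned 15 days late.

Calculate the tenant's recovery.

Doubled: 2 × $7,660 = $15,320
Minimum $2,590: $15,320 meets the minimum, no increase.
Late-return penalty: 15 × $100 = $1,500
Damages plus late penalty: $15,320 + $1,500 = $16,820
Costs and fees: 10% of $16,820 = $1,682
Total recovery: $16,820 + $1,682 = $18,502

$18,502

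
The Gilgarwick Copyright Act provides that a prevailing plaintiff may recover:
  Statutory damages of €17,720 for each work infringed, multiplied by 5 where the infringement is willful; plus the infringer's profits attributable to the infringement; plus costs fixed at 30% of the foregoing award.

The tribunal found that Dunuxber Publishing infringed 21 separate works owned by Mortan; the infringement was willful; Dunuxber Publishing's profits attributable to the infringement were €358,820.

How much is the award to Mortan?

Statutory damages: 21 × €17,720 = €372,120
Multiplied by 5: 5 × €372,120 = €1,860,600
Combined award: €1,860,600 + €358,820 = €2,219,420
Costs: 30% of €2,219,420 = €665,826
Award plus costs: €2,219,420 + €665,826 = €2,885,246

€2,885,246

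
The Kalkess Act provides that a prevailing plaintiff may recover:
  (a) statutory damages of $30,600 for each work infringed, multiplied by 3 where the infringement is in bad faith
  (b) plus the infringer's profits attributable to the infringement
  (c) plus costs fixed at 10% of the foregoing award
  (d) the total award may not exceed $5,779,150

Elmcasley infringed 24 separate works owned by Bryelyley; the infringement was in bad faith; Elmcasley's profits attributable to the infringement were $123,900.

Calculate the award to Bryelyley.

$2,559,810

Statutory damages: 24 × $30,600 = $734,400
Trebled: 3 × $734,400 = $2,203,200
Combined award: $2,203,200 + $123,900 = $2,327,100
Costs: 10% of $2,327,100 = $232,710
Award plus costs: $2,327,100 + $232,710 = $2,559,810
Cap at $5,779,150: $2,559,810 is within the cap, no reduction.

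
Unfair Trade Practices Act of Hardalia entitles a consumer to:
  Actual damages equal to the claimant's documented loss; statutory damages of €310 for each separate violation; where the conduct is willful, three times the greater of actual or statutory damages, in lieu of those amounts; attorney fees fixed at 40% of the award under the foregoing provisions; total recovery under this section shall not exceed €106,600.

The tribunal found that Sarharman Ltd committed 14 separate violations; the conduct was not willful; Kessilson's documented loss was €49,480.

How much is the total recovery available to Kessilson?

Total recovery: €75,348

Statutory damages: 14 × €310 = €4,340
Conduct not willful: the in-lieu enhancement does not apply.
Actual plus statutory damages: €49,480 + €4,340 = €53,820
Attorney fees: 40% of €53,820 = €21,528
Total before cap: €53,820 + €21,528 = €75,348
Cap at €106,600: €75,348 is within the cap, no reduction.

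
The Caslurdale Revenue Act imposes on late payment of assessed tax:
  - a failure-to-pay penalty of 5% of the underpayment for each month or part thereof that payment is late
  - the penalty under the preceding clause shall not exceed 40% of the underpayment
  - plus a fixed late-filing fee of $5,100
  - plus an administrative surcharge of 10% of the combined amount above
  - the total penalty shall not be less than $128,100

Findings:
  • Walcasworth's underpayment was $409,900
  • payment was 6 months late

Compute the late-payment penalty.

Accrued rate: 5% × 6 = 30%, capped at 40% → 30%
Failure-to-pay penalty: 30% of $409,900 = $122,970
Penalty before surcharge: $122,970 + $5,100 = $128,070
Administrative surcharge: 10% of $128,070 = $12,807
Total penalty: $128,070 + $12,807 = $140,877
Minimum $128,100: $140,877 meets the minimum, no increase.

$140,877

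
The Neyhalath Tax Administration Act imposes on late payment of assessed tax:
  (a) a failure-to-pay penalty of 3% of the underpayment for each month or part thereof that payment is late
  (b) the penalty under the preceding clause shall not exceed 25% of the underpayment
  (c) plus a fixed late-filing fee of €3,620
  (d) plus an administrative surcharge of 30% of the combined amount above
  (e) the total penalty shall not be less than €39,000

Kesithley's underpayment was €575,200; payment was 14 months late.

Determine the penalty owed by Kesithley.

Accrued rate: 3% × 14 = 42%, capped at 25% → 25%
Failure-to-pay penalty: 25% of €575,200 = €143,800
Penalty before surcharge: €143,800 + €3,620 = €147,420
Administrative surcharge: 30% of €147,420 = €44,226
Total penalty: €147,420 + €44,226 = €191,646
Minimum €39,000: €191,646 meets the minimum, no increase.

€191,646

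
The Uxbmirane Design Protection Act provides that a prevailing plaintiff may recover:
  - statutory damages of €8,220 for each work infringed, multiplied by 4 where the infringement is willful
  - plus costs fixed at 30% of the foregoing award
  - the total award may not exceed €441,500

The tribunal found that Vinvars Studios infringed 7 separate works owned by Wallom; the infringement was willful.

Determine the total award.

Statutory damages: 7 × €8,220 = €57,540
Multiplied by 4: 4 × €57,540 = €230,160
Costs: 30% of €230,160 = €69,048
Award plus costs: €230,160 + €69,048 = €299,208
Cap at €441,500: €299,208 is within the cap, no reduction.

€299,208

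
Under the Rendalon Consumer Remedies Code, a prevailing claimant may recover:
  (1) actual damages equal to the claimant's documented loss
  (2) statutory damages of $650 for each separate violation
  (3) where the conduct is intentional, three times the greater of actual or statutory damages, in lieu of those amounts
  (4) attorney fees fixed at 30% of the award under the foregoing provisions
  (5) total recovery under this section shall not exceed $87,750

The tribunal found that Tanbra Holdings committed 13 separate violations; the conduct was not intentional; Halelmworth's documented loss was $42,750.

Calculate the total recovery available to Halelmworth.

$66,560

Statutory damages: 13 × $650 = $8,450
Conduct not intentional: the in-lieu enhancement does not apply.
Actual plus statutory damages: $42,750 + $8,450 = $51,200
Attorney fees: 30% of $51,200 = $15,360
Total before cap: $51,200 + $15,360 = $66,560
Cap at $87,750: $66,560 is within the cap, no reduction.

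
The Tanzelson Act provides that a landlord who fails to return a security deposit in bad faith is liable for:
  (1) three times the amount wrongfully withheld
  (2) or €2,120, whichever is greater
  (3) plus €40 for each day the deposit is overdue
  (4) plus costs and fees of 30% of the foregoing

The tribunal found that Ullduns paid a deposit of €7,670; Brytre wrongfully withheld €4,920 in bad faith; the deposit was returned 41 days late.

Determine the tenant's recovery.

€21,320

Trebled: 3 × €4,920 = €14,760
Minimum €2,120: €14,760 meets the minimum, no increase.
Late-return penalty: 41 × €40 = €1,640
Damages plus late penalty: €14,760 + €1,640 = €16,400
Costs and fees: 30% of €16,400 = €4,920
Total recovery: €16,400 + €4,920 = €21,320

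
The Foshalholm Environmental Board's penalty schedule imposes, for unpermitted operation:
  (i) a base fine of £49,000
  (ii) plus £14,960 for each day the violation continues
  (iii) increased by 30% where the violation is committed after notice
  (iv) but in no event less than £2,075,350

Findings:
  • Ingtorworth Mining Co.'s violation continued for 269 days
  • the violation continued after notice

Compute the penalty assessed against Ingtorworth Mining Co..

Per-day component: 269 × £14,960 = £4,024,240
Base plus per-day: £49,000 + £4,024,240 = £4,073,240
Enhancement: 30% of £4,073,240 = £1,221,972
Enhanced fine: £4,073,240 + £1,221,972 = £5,295,212
Minimum £2,075,350: £5,295,212 meets the minimum, no increase.

£5,295,212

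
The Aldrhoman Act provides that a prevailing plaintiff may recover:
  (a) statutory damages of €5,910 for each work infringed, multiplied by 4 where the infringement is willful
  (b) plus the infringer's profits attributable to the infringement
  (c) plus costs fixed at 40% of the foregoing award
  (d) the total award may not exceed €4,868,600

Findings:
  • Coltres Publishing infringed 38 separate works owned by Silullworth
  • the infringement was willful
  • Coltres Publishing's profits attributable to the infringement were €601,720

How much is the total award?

Statutory damages: 38 × €5,910 = €224,580
Multiplied by 4: 4 × €224,580 = €898,320
Combined award: €898,320 + €601,720 = €1,500,040
Costs: 40% of €1,500,040 = €600,016
Award plus costs: €1,500,040 + €600,016 = €2,100,056
Cap at €4,868,600: €2,100,056 is within the cap, no reduction.

€2,100,056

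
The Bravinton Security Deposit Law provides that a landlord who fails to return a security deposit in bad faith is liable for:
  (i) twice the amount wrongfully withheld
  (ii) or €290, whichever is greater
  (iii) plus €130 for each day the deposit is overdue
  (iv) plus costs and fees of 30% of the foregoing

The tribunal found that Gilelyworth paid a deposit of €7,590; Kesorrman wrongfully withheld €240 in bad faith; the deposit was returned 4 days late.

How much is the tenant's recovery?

€1,300

Doubled: 2 × €240 = €480
Minimum €290: €480 meets the minimum, no increase.
Late-return penalty: 4 × €130 = €520
Damages plus late penalty: €480 + €520 = €1,000
Costs and fees: 30% of €1,000 = €300
Total recovery: €1,000 + €300 = €1,300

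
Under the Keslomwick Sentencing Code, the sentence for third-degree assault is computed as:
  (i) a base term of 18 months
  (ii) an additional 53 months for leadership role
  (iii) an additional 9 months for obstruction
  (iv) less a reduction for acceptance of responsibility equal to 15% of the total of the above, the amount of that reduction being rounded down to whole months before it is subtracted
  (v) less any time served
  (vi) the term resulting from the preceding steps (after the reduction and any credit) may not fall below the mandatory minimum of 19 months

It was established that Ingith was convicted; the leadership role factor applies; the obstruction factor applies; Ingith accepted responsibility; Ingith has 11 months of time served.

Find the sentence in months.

Leadership role enhancement: +53 months
Obstruction enhancement: +9 months
Adjusted term: 18 months + 53 months + 9 months = 80 months
Acceptance of responsibility reduction: 15% of 80 months = 12 months (rounded down)
After reduction: 80 − 12 = 68 months
Less time served: 68 months − 11 months = 57 months
Minimum 19 months: 57 months meets the minimum, no increase.

57 months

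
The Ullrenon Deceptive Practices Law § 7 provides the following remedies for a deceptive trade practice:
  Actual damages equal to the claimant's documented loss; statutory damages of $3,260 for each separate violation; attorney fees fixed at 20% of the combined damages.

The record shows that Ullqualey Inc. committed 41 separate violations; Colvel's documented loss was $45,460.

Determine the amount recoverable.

$214,944

Statutory damages: 41 × $3,260 = $133,660
Combined damages: $45,460 + $133,660 = $179,120
Attorney fees: 20% of $179,120 = $35,824
Total recovery: $179,120 + $35,824 = $214,944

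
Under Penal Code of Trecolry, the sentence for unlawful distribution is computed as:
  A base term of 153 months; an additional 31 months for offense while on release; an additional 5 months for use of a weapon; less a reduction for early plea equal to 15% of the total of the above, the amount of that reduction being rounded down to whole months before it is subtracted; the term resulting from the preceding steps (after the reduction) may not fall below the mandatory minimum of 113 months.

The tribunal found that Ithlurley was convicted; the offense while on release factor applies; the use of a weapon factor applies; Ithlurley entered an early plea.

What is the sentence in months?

161 months

Offense while on release enhancement: +31 months
Use of a weapon enhancement: +5 months
Adjusted term: 153 months + 31 months + 5 months = 189 months
Early plea reduction: 15% of 189 months = 28 months (rounded down)
After reduction: 189 − 28 = 161 months
Minimum 113 months: 161 months meets the minimum, no increase.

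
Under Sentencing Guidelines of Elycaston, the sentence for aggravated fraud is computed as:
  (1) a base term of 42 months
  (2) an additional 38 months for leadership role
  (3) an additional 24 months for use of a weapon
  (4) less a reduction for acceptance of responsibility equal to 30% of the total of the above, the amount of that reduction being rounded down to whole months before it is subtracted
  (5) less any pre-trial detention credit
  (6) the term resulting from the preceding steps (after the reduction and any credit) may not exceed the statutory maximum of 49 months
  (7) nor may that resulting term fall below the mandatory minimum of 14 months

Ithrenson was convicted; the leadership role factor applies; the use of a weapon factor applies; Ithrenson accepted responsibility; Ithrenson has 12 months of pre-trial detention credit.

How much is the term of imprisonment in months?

Sentence: 49 months

Leadership role enhancement: +38 months
Use of a weapon enhancement: +24 months
Adjusted term: 42 months + 38 months + 24 months = 104 months
Acceptance of responsibility reduction: 30% of 104 months = 31 months (rounded down)
After reduction: 104 − 31 = 73 months
Less pre-trial detention credit: 73 months − 12 months = 61 months
Cap at 49 months: 61 months exceeds the cap → 49 months
Minimum 14 months: 49 months meets the minimum, no increase.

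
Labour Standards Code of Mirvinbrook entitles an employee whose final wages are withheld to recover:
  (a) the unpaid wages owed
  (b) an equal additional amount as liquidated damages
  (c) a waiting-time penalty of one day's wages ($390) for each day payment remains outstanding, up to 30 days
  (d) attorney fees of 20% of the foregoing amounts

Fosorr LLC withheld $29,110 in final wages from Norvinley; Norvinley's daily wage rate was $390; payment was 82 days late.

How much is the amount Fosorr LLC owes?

$83,904

Liquidated damages (equal amount): $29,110
Penalty days: min(82, 30) = 30
Waiting-time penalty: 30 × $390 = $11,700
Subtotal: $29,110 + $29,110 + $11,700 = $69,920
Attorney fees: 20% of $69,920 = $13,984
Total award: $69,920 + $13,984 = $83,904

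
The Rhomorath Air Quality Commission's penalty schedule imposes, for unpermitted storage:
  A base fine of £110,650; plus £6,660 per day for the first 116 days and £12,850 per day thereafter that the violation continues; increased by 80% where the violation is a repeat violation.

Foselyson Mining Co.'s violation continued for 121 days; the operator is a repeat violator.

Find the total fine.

Civil penalty: £1,705,428

First 116 days: 116 × £6,660 = £772,560
Remaining days: (121 − 116) × £12,850 = £64,250
Per-day component: £772,560 + £64,250 = £836,810
Base plus per-day: £110,650 + £836,810 = £947,460
Enhancement: 80% of £947,460 = £757,968
Enhanced fine: £947,460 + £757,968 = £1,705,428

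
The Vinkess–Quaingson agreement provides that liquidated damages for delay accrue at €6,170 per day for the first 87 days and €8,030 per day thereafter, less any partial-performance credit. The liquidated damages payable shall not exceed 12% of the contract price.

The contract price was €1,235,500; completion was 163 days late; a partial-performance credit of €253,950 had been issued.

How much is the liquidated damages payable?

First 87 days: 87 × €6,170 = €536,790
Remaining days: (163 − 87) × €8,030 = €610,280
Accrued per-day damages: €536,790 + €610,280 = €1,147,070
Less partial-performance credit: €1,147,070 − €253,950 = €893,120
Cap: 12% of €1,235,500 = €148,260
Cap at €148,260: €893,120 exceeds the cap → €148,260

€148,260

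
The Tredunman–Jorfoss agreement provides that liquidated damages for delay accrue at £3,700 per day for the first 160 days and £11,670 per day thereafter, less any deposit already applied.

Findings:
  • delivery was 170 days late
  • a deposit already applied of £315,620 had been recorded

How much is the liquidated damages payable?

£393,080

First 160 days: 160 × £3,700 = £592,000
Remaining days: (170 − 160) × £11,670 = £116,700
Accrued per-day damages: £592,000 + £116,700 = £708,700
Less deposit already applied: £708,700 − £315,620 = £393,080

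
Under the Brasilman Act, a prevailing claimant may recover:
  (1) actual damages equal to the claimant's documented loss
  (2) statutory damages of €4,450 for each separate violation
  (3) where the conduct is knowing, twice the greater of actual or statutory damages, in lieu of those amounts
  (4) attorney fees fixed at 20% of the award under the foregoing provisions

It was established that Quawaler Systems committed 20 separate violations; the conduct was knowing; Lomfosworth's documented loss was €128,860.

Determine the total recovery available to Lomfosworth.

Total recovery: €309,264

Statutory damages: 20 × €4,450 = €89,000
Greater of actual damages (€128,860) or statutory damages (€89,000): €128,860
Doubled: 2 × €128,860 = €257,720
Attorney fees: 20% of €257,720 = €51,544
Total recovery: €257,720 + €51,544 = €309,264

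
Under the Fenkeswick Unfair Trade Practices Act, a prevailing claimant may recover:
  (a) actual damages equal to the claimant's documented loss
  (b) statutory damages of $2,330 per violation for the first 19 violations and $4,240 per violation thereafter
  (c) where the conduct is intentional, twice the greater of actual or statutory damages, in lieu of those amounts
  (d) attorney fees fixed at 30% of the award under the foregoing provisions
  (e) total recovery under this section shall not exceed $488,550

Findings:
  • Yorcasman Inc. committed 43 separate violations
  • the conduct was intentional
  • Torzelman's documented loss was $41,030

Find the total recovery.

Total recovery: $379,678

First 19 violations: 19 × $2,330 = $44,270
Remaining violations: (43 − 19) × $4,240 = $101,760
Statutory damages: $44,270 + $101,760 = $146,030
Greater of actual damages ($41,030) or statutory damages ($146,030): $146,030
Doubled: 2 × $146,030 = $292,060
Attorney fees: 30% of $292,060 = $87,618
Total before cap: $292,060 + $87,618 = $379,678
Cap at $488,550: $379,678 is within the cap, no reduction.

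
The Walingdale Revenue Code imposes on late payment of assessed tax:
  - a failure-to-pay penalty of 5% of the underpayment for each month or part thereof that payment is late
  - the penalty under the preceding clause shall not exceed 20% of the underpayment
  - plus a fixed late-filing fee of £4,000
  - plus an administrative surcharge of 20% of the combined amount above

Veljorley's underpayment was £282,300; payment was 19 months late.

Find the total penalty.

£72,552

Accrued rate: 5% × 19 = 95%, capped at 20% → 20%
Failure-to-pay penalty: 20% of £282,300 = £56,460
Penalty before surcharge: £56,460 + £4,000 = £60,460
Administrative surcharge: 20% of £60,460 = £12,092
Total penalty: £60,460 + £12,092 = £72,552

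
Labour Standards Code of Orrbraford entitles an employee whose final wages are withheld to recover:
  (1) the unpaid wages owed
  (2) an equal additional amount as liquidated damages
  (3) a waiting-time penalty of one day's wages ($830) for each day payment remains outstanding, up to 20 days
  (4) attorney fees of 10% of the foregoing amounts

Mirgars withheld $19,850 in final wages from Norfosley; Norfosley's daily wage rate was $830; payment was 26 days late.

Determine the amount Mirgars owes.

$61,930

Liquidated damages (equal amount): $19,850
Penalty days: min(26, 20) = 20
Waiting-time penalty: 20 × $830 = $16,600
Subtotal: $19,850 + $19,850 + $16,600 = $56,300
Attorney fees: 10% of $56,300 = $5,630
Total award: $56,300 + $5,630 = $61,930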